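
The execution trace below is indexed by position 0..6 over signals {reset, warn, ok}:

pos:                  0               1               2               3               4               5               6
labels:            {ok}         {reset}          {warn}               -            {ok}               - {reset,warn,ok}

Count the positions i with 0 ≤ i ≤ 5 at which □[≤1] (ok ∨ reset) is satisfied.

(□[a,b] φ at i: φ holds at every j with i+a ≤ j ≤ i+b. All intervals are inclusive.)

1

Evaluate at each i in [0,5]:
  i=0: ✓ (all of [0,1])
  i=1: ✗ (fails at j=2)
  i=2: ✗ (fails at j=2)
  i=3: ✗ (fails at j=3)
  i=4: ✗ (fails at j=5)
  i=5: ✗ (fails at j=5)
Positions where it holds: {0} → 1.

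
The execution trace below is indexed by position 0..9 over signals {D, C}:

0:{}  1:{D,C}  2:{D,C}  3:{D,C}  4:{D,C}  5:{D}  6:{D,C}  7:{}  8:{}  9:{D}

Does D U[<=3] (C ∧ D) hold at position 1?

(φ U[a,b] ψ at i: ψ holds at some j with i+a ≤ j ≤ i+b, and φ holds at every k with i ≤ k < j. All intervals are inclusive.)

Yes

Need some j in [1,4] with (C ∧ D), and D at every k in [1,j-1].
  j=1: (C ∧ D) holds; no prefix to check → satisfied.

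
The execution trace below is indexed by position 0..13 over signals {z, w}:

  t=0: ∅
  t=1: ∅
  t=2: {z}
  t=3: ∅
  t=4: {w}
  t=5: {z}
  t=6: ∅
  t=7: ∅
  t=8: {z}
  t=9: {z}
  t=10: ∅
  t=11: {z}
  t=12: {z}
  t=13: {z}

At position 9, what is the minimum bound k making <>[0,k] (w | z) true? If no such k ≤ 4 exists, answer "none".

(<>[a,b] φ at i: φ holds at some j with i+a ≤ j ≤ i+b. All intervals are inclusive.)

0

Scan j = 9,10,… for (w | z):
  j=9: holds
First hit at j=9, so smallest k = 9-9 = 0.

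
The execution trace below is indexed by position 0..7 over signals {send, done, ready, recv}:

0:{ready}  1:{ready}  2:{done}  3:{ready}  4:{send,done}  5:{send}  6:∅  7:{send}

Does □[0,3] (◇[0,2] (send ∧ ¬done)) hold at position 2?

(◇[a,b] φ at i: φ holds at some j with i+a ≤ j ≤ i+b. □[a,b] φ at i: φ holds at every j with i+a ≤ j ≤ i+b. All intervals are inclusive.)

Does not hold

Check ◇[0,2] (send ∧ ¬done) at every j in [2,5]:
  j=2: fails (none in [2,4])
  j=3: holds (witness at 5)
  j=4: holds (witness at 5)
  j=5: holds (witness at 5)
Fails at j=2 → formula fails.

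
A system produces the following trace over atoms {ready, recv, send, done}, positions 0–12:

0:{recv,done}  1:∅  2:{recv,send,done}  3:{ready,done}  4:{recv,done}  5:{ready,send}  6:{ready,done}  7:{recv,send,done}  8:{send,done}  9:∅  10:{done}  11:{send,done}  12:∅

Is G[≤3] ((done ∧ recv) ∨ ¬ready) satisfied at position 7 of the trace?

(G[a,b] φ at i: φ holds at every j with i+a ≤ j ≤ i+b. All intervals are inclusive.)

Yes

Check ((done ∧ recv) ∨ ¬ready) at every j in [7,10]:
  j=7: true
  j=8: true
  j=9: true
  j=10: true
All positions satisfy it → formula holds.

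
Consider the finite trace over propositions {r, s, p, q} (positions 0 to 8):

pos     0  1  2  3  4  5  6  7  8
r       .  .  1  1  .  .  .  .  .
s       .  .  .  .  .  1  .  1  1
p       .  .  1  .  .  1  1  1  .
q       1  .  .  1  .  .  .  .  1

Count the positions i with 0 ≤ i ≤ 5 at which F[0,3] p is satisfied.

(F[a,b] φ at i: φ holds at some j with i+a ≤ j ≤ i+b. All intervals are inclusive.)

Evaluate at each i in [0,5]:
  i=0: ✓ (witness j=2)
  i=1: ✓ (witness j=2)
  i=2: ✓ (witness j=2)
  i=3: ✓ (witness j=5)
  i=4: ✓ (witness j=5)
  i=5: ✓ (witness j=5)
Positions where it holds: {0, 1, 2, 3, 4, 5} → 6.

6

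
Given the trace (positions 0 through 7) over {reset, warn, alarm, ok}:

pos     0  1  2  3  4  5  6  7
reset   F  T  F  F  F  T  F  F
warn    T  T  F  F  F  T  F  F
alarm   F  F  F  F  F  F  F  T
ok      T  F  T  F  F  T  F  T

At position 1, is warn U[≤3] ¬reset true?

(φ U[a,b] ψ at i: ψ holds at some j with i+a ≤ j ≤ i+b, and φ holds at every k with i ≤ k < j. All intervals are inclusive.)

Need some j in [1,4] with ¬reset, and warn at every k in [1,j-1].
  j=1: ¬reset false.
  j=2: ¬reset holds; warn holds at every k in [1,1] → satisfied.

True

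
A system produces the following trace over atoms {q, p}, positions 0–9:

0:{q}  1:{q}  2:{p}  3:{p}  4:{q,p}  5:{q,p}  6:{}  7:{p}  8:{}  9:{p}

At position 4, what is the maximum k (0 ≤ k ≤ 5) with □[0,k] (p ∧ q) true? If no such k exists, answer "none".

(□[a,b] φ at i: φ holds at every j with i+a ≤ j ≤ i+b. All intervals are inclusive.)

1

(p ∧ q) must hold from j=4 onward; find where it first fails.
  j=4: holds
  j=5: holds
  j=6: fails
Holds on [4,5], so largest k = 1.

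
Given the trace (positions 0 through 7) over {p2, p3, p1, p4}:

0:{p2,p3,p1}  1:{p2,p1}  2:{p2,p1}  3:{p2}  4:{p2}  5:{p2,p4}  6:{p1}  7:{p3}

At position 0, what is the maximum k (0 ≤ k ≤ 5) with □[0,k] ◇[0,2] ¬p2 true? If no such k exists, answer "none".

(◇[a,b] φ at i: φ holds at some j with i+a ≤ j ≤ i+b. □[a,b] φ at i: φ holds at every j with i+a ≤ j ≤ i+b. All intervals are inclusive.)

◇[0,2] ¬p2 must hold from j=0 onward; find where it first fails.
  j=0: fails → no k works.

none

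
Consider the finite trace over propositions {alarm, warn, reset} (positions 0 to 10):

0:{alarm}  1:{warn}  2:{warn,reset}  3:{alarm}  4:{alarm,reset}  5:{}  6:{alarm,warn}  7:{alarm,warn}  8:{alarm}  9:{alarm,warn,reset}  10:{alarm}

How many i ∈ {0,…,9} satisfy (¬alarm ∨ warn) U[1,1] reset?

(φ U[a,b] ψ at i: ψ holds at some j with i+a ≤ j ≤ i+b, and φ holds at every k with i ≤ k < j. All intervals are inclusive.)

Evaluate at each i in [0,9]:
  i=0: ✗ (no rhs in [1,1])
  i=1: ✓ (rhs at j=2; lhs holds on [1,1])
  i=2: ✗ (no rhs in [3,3])
  i=3: ✗ (lhs fails at k=3 before rhs at j=4)
  i=4: ✗ (no rhs in [5,5])
  i=5: ✗ (no rhs in [6,6])
  i=6: ✗ (no rhs in [7,7])
  i=7: ✗ (no rhs in [8,8])
  i=8: ✗ (lhs fails at k=8 before rhs at j=9)
  i=9: ✗ (no rhs in [10,10])
Positions where it holds: {1} → 1.

1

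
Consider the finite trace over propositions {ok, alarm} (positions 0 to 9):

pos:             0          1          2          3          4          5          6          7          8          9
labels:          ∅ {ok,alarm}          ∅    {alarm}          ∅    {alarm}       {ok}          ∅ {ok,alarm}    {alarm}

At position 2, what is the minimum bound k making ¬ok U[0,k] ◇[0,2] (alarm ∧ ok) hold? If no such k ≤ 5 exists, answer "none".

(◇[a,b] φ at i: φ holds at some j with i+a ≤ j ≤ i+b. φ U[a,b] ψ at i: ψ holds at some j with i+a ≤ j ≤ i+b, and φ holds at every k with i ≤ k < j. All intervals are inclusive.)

4

Need earliest j ≥ 2 with ◇[0,2] (alarm ∧ ok), and ¬ok at every k in [2,j-1].
  j=2: rhs fails.
  j=3: rhs fails.
  j=4: rhs fails.
  j=5: rhs fails.
  j=6: rhs holds; lhs holds on [2,5]. k = 4.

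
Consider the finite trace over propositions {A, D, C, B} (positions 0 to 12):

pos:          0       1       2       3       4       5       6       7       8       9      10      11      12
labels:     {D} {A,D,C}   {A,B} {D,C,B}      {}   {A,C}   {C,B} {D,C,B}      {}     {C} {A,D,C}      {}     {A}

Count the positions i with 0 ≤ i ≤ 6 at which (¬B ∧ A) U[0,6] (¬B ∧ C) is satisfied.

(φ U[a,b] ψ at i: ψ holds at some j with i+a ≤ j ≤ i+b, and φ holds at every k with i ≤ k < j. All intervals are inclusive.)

Evaluate at each i in [0,6]:
  i=0: ✗ (lhs fails at k=0 before rhs at j=1)
  i=1: ✓ (rhs at j=1)
  i=2: ✗ (lhs fails at k=2 before rhs at j=5)
  i=3: ✗ (lhs fails at k=3 before rhs at j=5)
  i=4: ✗ (lhs fails at k=4 before rhs at j=5)
  i=5: ✓ (rhs at j=5)
  i=6: ✗ (lhs fails at k=6 before rhs at j=9)
Positions where it holds: {1, 5} → 2.

2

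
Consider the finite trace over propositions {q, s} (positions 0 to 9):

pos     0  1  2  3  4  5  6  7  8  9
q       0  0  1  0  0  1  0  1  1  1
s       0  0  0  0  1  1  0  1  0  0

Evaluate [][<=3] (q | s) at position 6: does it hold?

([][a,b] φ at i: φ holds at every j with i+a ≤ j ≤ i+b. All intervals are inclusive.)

False

Check (q | s) at every j in [6,9]:
  j=6: false
  j=7: true
  j=8: true
  j=9: true
Fails at j=6 → formula fails.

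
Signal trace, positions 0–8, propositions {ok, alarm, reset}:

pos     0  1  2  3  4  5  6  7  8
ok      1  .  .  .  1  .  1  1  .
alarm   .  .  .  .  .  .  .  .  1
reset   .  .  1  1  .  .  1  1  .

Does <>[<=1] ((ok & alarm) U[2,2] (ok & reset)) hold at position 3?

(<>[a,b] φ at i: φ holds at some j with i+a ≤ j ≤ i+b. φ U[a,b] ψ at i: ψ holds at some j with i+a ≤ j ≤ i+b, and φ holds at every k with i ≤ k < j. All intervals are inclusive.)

False

Check ((ok & alarm) U[2,2] (ok & reset)) at each j in [3,4]:
  j=3: fails
  j=4: fails
No position in the window satisfies it → formula fails.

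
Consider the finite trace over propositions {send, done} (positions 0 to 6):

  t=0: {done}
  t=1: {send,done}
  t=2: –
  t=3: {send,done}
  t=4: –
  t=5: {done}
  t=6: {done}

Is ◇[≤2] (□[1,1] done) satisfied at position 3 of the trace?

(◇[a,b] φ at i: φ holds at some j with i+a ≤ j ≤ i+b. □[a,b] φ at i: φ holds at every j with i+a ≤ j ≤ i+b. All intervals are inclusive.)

Check □[1,1] done at each j in [3,5]:
  j=3: fails at 4
  j=4: holds on [5,5]
  j=5: holds on [6,6]
Found at j=4 → formula holds.

Holds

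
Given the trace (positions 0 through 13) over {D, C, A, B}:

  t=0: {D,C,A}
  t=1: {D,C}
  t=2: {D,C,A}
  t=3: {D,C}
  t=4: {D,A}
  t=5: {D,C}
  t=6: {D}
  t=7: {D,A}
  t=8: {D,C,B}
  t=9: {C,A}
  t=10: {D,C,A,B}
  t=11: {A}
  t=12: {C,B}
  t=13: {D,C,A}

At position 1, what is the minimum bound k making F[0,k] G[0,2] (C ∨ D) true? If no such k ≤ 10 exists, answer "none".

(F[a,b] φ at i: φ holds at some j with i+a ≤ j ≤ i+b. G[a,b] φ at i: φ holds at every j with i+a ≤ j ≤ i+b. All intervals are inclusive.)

Scan j = 1,2,… for G[0,2] (C ∨ D):
  j=1: holds
First hit at j=1, so smallest k = 1-1 = 0.

0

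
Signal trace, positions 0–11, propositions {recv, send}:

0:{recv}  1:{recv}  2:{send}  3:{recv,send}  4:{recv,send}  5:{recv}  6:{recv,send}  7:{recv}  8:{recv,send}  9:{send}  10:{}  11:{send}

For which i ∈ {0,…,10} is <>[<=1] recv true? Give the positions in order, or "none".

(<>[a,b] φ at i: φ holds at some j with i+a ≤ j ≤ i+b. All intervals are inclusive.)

Evaluate at each i in [0,10]:
  i=0: ✓ (witness j=0)
  i=1: ✓ (witness j=1)
  i=2: ✓ (witness j=3)
  i=3: ✓ (witness j=3)
  i=4: ✓ (witness j=4)
  i=5: ✓ (witness j=5)
  i=6: ✓ (witness j=6)
  i=7: ✓ (witness j=7)
  i=8: ✓ (witness j=8)
  i=9: ✗ (none in [9,10])
  i=10: ✗ (none in [10,11])

0, 1, 2, 3, 4, 5, 6, 7, 8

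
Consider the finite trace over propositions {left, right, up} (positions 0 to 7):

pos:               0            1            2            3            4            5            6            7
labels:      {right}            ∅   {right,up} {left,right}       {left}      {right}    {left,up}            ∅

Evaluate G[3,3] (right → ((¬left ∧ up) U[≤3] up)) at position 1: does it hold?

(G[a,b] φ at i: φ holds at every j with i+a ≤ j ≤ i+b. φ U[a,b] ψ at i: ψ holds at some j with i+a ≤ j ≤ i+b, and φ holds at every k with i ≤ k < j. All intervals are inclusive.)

Yes

Check (right → ((¬left ∧ up) U[≤3] up)) at every j in [4,4]:
  j=4: antecedent false → ✓
All positions satisfy it → formula holds.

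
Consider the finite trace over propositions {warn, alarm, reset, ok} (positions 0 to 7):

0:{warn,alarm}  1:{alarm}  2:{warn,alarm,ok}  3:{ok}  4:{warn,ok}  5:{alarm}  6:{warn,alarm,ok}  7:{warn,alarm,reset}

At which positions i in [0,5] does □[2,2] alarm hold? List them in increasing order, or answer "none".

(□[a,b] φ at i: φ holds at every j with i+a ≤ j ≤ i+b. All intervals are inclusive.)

Evaluate at each i in [0,5]:
  i=0: ✓ (all of [2,2])
  i=1: ✗ (fails at j=3)
  i=2: ✗ (fails at j=4)
  i=3: ✓ (all of [5,5])
  i=4: ✓ (all of [6,6])
  i=5: ✓ (all of [7,7])

0, 3, 4, 5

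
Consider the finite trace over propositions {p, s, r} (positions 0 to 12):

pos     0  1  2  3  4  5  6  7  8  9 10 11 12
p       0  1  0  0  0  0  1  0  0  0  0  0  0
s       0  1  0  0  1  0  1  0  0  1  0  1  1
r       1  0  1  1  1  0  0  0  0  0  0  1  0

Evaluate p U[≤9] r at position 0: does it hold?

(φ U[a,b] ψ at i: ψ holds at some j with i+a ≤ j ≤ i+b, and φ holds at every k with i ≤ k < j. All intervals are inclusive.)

True

Need some j in [0,9] with r, and p at every k in [0,j-1].
  j=0: r holds; no prefix to check → satisfied.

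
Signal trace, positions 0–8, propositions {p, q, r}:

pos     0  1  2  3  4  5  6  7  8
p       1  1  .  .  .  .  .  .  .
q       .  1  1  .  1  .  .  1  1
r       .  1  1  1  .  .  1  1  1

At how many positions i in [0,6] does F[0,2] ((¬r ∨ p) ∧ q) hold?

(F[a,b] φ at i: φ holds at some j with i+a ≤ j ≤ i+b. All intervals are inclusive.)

5

Evaluate at each i in [0,6]:
  i=0: ✓ (witness j=1)
  i=1: ✓ (witness j=1)
  i=2: ✓ (witness j=4)
  i=3: ✓ (witness j=4)
  i=4: ✓ (witness j=4)
  i=5: ✗ (none in [5,7])
  i=6: ✗ (none in [6,8])
Positions where it holds: {0, 1, 2, 3, 4} → 5.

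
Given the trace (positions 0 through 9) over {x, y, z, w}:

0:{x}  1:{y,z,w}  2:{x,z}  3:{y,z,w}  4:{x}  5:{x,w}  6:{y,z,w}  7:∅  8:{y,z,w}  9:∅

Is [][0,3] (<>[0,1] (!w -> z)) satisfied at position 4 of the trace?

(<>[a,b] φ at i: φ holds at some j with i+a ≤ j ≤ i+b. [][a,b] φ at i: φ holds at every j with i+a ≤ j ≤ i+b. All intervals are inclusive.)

True

Check <>[0,1] (!w -> z) at every j in [4,7]:
  j=4: holds (witness at 5)
  j=5: holds (witness at 5)
  j=6: holds (witness at 6)
  j=7: holds (witness at 8)
All positions satisfy it → formula holds.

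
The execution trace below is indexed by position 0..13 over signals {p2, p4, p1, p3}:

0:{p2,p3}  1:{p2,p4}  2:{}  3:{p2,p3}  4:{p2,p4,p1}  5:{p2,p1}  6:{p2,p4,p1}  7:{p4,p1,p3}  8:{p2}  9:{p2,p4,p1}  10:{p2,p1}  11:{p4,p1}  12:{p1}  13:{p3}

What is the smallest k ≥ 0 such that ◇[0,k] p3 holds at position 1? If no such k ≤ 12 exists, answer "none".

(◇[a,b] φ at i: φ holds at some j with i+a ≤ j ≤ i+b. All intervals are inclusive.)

Scan j = 1,2,… for p3:
  j=1: fails
  j=2: fails
  j=3: holds
First hit at j=3, so smallest k = 3-1 = 2.

2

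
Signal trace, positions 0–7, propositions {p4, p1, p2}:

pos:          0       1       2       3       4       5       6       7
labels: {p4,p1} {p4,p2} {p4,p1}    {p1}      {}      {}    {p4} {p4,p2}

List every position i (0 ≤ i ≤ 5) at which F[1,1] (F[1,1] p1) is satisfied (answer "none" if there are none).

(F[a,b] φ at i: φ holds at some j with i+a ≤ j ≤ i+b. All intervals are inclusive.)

0, 1

Evaluate at each i in [0,5]:
  i=0: ✓ (witness j=1)
  i=1: ✓ (witness j=2)
  i=2: ✗ (none in [3,3])
  i=3: ✗ (none in [4,4])
  i=4: ✗ (none in [5,5])
  i=5: ✗ (none in [6,6])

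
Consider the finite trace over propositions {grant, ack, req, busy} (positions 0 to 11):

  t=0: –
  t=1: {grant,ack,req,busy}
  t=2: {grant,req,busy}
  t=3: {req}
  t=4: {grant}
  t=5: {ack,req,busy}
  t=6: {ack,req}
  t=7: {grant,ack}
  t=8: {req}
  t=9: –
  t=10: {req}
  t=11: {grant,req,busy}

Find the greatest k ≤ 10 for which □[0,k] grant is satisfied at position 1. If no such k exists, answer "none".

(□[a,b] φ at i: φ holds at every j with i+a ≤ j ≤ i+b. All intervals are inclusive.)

grant must hold from j=1 onward; find where it first fails.
  j=1: holds
  j=2: holds
  j=3: fails
Holds on [1,2], so largest k = 1.

1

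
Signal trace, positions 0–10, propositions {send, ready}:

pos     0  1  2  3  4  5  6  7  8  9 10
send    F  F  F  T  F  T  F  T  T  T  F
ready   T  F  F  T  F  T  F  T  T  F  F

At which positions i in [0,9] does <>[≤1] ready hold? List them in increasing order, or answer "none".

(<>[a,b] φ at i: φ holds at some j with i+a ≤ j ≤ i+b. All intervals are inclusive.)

0, 2, 3, 4, 5, 6, 7, 8

Evaluate at each i in [0,9]:
  i=0: ✓ (witness j=0)
  i=1: ✗ (none in [1,2])
  i=2: ✓ (witness j=3)
  i=3: ✓ (witness j=3)
  i=4: ✓ (witness j=5)
  i=5: ✓ (witness j=5)
  i=6: ✓ (witness j=7)
  i=7: ✓ (witness j=7)
  i=8: ✓ (witness j=8)
  i=9: ✗ (none in [9,10])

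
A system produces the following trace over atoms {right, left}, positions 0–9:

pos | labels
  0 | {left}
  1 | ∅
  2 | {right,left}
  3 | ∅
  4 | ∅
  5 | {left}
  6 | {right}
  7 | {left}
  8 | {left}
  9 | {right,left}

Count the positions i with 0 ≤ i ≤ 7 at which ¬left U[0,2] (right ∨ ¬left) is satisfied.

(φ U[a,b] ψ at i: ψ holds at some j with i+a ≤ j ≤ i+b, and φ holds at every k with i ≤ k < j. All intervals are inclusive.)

Evaluate at each i in [0,7]:
  i=0: ✗ (lhs fails at k=0 before rhs at j=1)
  i=1: ✓ (rhs at j=1)
  i=2: ✓ (rhs at j=2)
  i=3: ✓ (rhs at j=3)
  i=4: ✓ (rhs at j=4)
  i=5: ✗ (lhs fails at k=5 before rhs at j=6)
  i=6: ✓ (rhs at j=6)
  i=7: ✗ (lhs fails at k=7 before rhs at j=9)
Positions where it holds: {1, 2, 3, 4, 6} → 5.

5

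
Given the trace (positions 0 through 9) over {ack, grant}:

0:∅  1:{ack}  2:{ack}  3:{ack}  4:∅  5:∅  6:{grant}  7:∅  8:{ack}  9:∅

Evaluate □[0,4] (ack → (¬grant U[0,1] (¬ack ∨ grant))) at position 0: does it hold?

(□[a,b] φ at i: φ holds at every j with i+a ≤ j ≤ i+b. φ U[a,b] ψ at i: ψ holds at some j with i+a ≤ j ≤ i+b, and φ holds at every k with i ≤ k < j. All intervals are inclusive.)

False

Check (ack → (¬grant U[0,1] (¬ack ∨ grant))) at every j in [0,4]:
  j=0: antecedent false → ✓
  j=1: antecedent true; consequent fails → ✗
  j=2: antecedent true; consequent fails → ✗
  j=3: antecedent true; consequent holds → ✓
  j=4: antecedent false → ✓
Fails at j=1 → formula fails.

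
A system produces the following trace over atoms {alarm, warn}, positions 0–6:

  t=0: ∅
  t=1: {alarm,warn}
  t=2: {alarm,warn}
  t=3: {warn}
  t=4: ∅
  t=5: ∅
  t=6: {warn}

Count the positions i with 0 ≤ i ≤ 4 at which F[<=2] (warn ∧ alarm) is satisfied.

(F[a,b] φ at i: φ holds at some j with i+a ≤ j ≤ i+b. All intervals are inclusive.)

3

Evaluate at each i in [0,4]:
  i=0: ✓ (witness j=1)
  i=1: ✓ (witness j=1)
  i=2: ✓ (witness j=2)
  i=3: ✗ (none in [3,5])
  i=4: ✗ (none in [4,6])
Positions where it holds: {0, 1, 2} → 3.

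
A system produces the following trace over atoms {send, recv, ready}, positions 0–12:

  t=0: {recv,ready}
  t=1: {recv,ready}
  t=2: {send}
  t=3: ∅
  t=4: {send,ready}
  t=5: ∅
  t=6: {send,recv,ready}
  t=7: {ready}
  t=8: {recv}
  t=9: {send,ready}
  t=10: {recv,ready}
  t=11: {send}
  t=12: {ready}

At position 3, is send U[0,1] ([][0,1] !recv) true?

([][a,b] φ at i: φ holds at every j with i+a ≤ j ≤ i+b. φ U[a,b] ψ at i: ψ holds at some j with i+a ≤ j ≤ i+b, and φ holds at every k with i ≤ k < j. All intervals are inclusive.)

Need some j in [3,4] with [][0,1] !recv, and send at every k in [3,j-1].
  j=3: [][0,1] !recv holds; no prefix to check → satisfied.

Yes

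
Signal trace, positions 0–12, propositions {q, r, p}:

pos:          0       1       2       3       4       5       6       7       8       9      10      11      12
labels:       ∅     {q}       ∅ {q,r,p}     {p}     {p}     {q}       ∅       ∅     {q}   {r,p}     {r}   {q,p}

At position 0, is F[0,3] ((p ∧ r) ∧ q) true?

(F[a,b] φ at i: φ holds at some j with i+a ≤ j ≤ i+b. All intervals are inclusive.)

Yes

Check ((p ∧ r) ∧ q) at each j in [0,3]:
  j=0: false
  j=1: false
  j=2: false
  j=3: true
Found at j=3 → formula holds.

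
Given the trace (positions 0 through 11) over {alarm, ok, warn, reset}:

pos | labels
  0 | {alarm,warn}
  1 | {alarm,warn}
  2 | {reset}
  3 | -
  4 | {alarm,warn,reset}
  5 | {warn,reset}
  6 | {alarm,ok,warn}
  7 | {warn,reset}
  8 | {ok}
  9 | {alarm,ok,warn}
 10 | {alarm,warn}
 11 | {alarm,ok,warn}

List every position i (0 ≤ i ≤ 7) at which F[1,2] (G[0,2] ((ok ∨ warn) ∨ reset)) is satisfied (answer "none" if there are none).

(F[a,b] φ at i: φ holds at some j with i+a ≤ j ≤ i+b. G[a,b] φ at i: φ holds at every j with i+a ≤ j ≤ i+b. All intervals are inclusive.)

2, 3, 4, 5, 6, 7

Evaluate at each i in [0,7]:
  i=0: ✗ (none in [1,2])
  i=1: ✗ (none in [2,3])
  i=2: ✓ (witness j=4)
  i=3: ✓ (witness j=4)
  i=4: ✓ (witness j=5)
  i=5: ✓ (witness j=6)
  i=6: ✓ (witness j=7)
  i=7: ✓ (witness j=8)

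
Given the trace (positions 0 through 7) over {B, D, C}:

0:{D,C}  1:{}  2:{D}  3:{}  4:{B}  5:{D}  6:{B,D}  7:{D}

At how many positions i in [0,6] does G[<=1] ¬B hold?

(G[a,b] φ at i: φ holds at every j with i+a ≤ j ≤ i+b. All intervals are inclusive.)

Evaluate at each i in [0,6]:
  i=0: ✓ (all of [0,1])
  i=1: ✓ (all of [1,2])
  i=2: ✓ (all of [2,3])
  i=3: ✗ (fails at j=4)
  i=4: ✗ (fails at j=4)
  i=5: ✗ (fails at j=6)
  i=6: ✗ (fails at j=6)
Positions where it holds: {0, 1, 2} → 3.

3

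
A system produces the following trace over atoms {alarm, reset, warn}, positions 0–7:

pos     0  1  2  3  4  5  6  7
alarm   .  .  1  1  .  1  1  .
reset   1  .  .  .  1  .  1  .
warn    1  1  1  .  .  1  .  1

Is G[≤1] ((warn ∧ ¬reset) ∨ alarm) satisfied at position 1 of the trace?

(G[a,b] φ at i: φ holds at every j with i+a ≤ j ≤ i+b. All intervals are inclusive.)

Check ((warn ∧ ¬reset) ∨ alarm) at every j in [1,2]:
  j=1: true
  j=2: true
All positions satisfy it → formula holds.

Holds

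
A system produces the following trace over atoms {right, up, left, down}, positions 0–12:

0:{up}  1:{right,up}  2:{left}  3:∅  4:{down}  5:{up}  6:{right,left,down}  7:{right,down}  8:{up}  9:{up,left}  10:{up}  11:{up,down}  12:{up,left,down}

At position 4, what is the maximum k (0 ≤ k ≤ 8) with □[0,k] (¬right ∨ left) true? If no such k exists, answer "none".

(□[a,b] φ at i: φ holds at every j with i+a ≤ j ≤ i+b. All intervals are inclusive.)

(¬right ∨ left) must hold from j=4 onward; find where it first fails.
  j=4: holds
  j=5: holds
  j=6: holds
  j=7: fails
Holds on [4,6], so largest k = 2.

2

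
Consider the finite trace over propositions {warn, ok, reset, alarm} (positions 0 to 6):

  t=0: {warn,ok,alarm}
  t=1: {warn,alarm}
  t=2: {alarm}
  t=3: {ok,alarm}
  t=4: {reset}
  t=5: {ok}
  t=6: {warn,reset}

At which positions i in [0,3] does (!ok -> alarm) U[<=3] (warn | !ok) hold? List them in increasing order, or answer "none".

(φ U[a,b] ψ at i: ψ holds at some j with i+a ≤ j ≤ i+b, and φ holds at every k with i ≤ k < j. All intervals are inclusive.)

Evaluate at each i in [0,3]:
  i=0: ✓ (rhs at j=0)
  i=1: ✓ (rhs at j=1)
  i=2: ✓ (rhs at j=2)
  i=3: ✓ (rhs at j=4; lhs holds on [3,3])

0, 1, 2, 3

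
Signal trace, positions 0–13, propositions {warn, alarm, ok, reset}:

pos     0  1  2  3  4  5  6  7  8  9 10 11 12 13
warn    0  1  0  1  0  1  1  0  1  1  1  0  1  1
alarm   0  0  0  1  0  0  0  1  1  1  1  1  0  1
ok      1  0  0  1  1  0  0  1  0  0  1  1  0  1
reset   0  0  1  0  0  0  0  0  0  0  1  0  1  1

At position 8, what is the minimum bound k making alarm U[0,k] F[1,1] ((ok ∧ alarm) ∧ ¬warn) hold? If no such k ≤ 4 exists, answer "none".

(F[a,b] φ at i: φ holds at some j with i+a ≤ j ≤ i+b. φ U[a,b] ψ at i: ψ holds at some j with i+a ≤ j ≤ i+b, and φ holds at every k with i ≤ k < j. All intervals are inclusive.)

2

Need earliest j ≥ 8 with F[1,1] ((ok ∧ alarm) ∧ ¬warn), and alarm at every k in [8,j-1].
  j=8: rhs fails.
  j=9: rhs fails.
  j=10: rhs holds; lhs holds on [8,9]. k = 2.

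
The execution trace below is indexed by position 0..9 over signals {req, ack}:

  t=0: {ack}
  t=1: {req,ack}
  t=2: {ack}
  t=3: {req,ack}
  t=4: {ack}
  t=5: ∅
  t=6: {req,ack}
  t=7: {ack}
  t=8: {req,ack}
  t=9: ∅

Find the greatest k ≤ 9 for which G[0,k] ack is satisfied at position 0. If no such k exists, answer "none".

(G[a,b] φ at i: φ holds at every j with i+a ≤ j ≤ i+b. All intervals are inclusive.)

4

ack must hold from j=0 onward; find where it first fails.
  j=0: holds
  j=1: holds
  j=2: holds
  j=3: holds
  j=4: holds
  j=5: fails
Holds on [0,4], so largest k = 4.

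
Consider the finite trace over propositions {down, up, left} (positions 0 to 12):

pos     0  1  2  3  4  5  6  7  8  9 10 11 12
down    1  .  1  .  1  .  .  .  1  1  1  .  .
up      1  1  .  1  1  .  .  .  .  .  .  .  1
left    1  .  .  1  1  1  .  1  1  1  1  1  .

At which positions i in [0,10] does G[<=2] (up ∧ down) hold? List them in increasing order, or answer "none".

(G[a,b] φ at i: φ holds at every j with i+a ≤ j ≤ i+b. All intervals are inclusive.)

none

Evaluate at each i in [0,10]:
  i=0: ✗ (fails at j=1)
  i=1: ✗ (fails at j=1)
  i=2: ✗ (fails at j=2)
  i=3: ✗ (fails at j=3)
  i=4: ✗ (fails at j=5)
  i=5: ✗ (fails at j=5)
  i=6: ✗ (fails at j=6)
  i=7: ✗ (fails at j=7)
  i=8: ✗ (fails at j=8)
  i=9: ✗ (fails at j=9)
  i=10: ✗ (fails at j=10)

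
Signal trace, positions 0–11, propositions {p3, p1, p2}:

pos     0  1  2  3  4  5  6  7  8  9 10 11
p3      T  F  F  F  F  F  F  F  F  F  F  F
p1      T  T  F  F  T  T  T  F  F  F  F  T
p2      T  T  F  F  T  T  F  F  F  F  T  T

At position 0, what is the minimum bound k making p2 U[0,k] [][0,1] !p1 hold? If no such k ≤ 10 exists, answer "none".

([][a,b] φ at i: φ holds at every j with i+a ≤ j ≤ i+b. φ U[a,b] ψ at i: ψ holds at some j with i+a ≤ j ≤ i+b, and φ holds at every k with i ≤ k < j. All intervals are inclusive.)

2

Need earliest j ≥ 0 with [][0,1] !p1, and p2 at every k in [0,j-1].
  j=0: rhs fails.
  j=1: rhs fails.
  j=2: rhs holds; lhs holds on [0,1]. k = 2.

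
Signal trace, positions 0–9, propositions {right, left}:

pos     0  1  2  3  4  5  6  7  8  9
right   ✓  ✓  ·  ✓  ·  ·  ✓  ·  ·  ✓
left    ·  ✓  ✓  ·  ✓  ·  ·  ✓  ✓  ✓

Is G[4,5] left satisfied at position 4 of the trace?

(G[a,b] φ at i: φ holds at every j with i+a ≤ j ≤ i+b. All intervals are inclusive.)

Check left at every j in [8,9]:
  j=8: true
  j=9: true
All positions satisfy it → formula holds.

Holds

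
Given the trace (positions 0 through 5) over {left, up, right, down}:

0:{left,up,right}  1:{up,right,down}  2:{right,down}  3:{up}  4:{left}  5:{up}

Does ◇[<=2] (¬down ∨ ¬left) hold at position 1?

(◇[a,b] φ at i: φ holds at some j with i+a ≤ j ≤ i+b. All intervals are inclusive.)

Yes

Check (¬down ∨ ¬left) at each j in [1,3]:
  j=1: true
  j=2: true
  j=3: true
Found at j=1 → formula holds.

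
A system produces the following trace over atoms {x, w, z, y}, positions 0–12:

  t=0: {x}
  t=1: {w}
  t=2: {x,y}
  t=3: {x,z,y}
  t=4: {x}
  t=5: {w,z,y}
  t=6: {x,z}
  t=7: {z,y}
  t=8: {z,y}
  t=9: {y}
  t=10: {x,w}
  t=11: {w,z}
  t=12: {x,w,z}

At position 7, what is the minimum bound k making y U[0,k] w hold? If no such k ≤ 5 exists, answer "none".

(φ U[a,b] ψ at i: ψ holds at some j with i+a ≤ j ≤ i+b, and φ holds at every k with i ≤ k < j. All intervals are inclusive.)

Need earliest j ≥ 7 with w, and y at every k in [7,j-1].
  j=7: rhs fails.
  j=8: rhs fails.
  j=9: rhs fails.
  j=10: rhs holds; lhs holds on [7,9]. k = 3.

3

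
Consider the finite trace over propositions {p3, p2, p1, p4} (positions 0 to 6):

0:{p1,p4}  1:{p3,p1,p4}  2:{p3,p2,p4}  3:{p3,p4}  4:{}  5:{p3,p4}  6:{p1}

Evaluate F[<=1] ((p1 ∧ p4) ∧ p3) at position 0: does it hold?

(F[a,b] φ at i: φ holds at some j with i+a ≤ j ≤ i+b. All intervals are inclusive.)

Holds

Check ((p1 ∧ p4) ∧ p3) at each j in [0,1]:
  j=0: false
  j=1: true
Found at j=1 → formula holds.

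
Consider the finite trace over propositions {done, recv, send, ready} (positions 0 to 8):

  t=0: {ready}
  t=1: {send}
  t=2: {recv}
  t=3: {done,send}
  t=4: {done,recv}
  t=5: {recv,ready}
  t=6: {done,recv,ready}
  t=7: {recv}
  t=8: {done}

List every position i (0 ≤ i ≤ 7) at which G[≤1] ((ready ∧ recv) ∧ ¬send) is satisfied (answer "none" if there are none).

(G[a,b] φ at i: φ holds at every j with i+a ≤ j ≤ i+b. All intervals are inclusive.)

5

Evaluate at each i in [0,7]:
  i=0: ✗ (fails at j=0)
  i=1: ✗ (fails at j=1)
  i=2: ✗ (fails at j=2)
  i=3: ✗ (fails at j=3)
  i=4: ✗ (fails at j=4)
  i=5: ✓ (all of [5,6])
  i=6: ✗ (fails at j=7)
  i=7: ✗ (fails at j=7)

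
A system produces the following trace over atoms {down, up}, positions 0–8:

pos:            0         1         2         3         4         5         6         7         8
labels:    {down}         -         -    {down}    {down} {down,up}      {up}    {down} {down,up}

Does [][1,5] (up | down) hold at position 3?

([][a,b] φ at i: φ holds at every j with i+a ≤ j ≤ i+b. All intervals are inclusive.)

Check (up | down) at every j in [4,8]:
  j=4: true
  j=5: true
  j=6: true
  j=7: true
  j=8: true
All positions satisfy it → formula holds.

Yes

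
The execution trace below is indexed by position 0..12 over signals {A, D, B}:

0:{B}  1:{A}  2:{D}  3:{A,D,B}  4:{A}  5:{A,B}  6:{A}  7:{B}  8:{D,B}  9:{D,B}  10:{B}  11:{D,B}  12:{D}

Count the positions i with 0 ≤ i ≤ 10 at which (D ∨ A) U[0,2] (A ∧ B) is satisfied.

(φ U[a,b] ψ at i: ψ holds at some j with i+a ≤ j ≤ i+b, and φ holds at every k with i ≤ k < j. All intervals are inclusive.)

Evaluate at each i in [0,10]:
  i=0: ✗ (no rhs in [0,2])
  i=1: ✓ (rhs at j=3; lhs holds on [1,2])
  i=2: ✓ (rhs at j=3; lhs holds on [2,2])
  i=3: ✓ (rhs at j=3)
  i=4: ✓ (rhs at j=5; lhs holds on [4,4])
  i=5: ✓ (rhs at j=5)
  i=6: ✗ (no rhs in [6,8])
  i=7: ✗ (no rhs in [7,9])
  i=8: ✗ (no rhs in [8,10])
  i=9: ✗ (no rhs in [9,11])
  i=10: ✗ (no rhs in [10,12])
Positions where it holds: {1, 2, 3, 4, 5} → 5.

5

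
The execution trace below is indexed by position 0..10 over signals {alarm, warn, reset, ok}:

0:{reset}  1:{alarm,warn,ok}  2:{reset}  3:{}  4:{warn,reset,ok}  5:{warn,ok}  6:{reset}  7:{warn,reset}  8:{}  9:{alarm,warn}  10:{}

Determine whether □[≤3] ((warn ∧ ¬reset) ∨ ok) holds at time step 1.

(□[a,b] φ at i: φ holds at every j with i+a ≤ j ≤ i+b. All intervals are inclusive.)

Check ((warn ∧ ¬reset) ∨ ok) at every j in [1,4]:
  j=1: true
  j=2: false
  j=3: false
  j=4: true
Fails at j=2 → formula fails.

No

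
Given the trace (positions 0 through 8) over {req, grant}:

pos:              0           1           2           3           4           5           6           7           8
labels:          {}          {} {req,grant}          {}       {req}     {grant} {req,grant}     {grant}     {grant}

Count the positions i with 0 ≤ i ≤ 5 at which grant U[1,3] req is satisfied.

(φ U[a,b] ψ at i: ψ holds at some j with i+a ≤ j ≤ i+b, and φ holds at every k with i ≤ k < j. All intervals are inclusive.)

1

Evaluate at each i in [0,5]:
  i=0: ✗ (lhs fails at k=0 before rhs at j=2)
  i=1: ✗ (lhs fails at k=1 before rhs at j=2)
  i=2: ✗ (lhs fails at k=3 before rhs at j=4)
  i=3: ✗ (lhs fails at k=3 before rhs at j=4)
  i=4: ✗ (lhs fails at k=4 before rhs at j=6)
  i=5: ✓ (rhs at j=6; lhs holds on [5,5])
Positions where it holds: {5} → 1.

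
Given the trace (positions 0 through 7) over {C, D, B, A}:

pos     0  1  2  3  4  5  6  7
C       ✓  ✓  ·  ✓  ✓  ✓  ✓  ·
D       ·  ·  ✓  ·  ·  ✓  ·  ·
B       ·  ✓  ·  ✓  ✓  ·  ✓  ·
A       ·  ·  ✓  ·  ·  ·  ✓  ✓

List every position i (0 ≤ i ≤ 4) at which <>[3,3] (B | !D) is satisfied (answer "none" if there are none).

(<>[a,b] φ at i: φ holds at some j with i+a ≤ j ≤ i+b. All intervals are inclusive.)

Evaluate at each i in [0,4]:
  i=0: ✓ (witness j=3)
  i=1: ✓ (witness j=4)
  i=2: ✗ (none in [5,5])
  i=3: ✓ (witness j=6)
  i=4: ✓ (witness j=7)

0, 1, 3, 4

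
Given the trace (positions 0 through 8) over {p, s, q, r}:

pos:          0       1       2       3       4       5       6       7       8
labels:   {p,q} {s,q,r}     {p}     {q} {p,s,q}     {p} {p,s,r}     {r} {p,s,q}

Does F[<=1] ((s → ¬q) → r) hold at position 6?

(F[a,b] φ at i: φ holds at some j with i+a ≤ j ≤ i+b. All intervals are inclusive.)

Holds

Check ((s → ¬q) → r) at each j in [6,7]:
  j=6: true
  j=7: true
Found at j=6 → formula holds.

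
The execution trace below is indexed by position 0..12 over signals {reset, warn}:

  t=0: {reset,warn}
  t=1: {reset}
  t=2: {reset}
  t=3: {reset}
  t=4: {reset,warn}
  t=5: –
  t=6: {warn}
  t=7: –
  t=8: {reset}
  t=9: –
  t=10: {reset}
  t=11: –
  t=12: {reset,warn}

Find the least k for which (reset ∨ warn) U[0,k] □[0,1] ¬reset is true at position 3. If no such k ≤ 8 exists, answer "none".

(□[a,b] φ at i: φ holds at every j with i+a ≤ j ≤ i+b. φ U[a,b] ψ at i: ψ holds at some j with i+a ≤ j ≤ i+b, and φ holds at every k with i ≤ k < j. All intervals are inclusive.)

Need earliest j ≥ 3 with □[0,1] ¬reset, and (reset ∨ warn) at every k in [3,j-1].
  j=3: rhs fails.
  j=4: rhs fails.
  j=5: rhs holds; lhs holds on [3,4]. k = 2.

2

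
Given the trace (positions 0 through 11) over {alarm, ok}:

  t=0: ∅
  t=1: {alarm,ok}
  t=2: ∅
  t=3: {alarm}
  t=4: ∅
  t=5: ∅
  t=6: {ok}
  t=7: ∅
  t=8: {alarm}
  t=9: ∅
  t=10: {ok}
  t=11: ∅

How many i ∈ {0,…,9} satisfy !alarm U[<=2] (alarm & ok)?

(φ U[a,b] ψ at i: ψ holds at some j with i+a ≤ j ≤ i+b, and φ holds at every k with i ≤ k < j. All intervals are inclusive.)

2

Evaluate at each i in [0,9]:
  i=0: ✓ (rhs at j=1; lhs holds on [0,0])
  i=1: ✓ (rhs at j=1)
  i=2: ✗ (no rhs in [2,4])
  i=3: ✗ (no rhs in [3,5])
  i=4: ✗ (no rhs in [4,6])
  i=5: ✗ (no rhs in [5,7])
  i=6: ✗ (no rhs in [6,8])
  i=7: ✗ (no rhs in [7,9])
  i=8: ✗ (no rhs in [8,10])
  i=9: ✗ (no rhs in [9,11])
Positions where it holds: {0, 1} → 2.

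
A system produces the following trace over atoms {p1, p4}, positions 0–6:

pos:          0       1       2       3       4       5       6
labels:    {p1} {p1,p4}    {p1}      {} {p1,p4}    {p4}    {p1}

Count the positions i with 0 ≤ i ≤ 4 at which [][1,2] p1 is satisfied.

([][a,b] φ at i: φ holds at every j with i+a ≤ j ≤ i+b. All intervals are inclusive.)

1

Evaluate at each i in [0,4]:
  i=0: ✓ (all of [1,2])
  i=1: ✗ (fails at j=3)
  i=2: ✗ (fails at j=3)
  i=3: ✗ (fails at j=5)
  i=4: ✗ (fails at j=5)
Positions where it holds: {0} → 1.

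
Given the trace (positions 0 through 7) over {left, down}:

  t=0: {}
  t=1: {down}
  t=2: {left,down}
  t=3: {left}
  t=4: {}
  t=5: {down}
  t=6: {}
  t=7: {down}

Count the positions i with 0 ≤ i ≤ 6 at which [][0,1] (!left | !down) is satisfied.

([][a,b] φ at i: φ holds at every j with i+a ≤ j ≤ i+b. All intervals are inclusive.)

Evaluate at each i in [0,6]:
  i=0: ✓ (all of [0,1])
  i=1: ✗ (fails at j=2)
  i=2: ✗ (fails at j=2)
  i=3: ✓ (all of [3,4])
  i=4: ✓ (all of [4,5])
  i=5: ✓ (all of [5,6])
  i=6: ✓ (all of [6,7])
Positions where it holds: {0, 3, 4, 5, 6} → 5.

5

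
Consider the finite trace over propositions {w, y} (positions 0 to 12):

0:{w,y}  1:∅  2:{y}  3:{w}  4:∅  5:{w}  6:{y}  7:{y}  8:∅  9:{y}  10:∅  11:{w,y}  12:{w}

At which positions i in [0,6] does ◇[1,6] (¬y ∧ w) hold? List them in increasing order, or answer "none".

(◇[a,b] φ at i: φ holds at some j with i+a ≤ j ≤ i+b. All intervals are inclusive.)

Evaluate at each i in [0,6]:
  i=0: ✓ (witness j=3)
  i=1: ✓ (witness j=3)
  i=2: ✓ (witness j=3)
  i=3: ✓ (witness j=5)
  i=4: ✓ (witness j=5)
  i=5: ✗ (none in [6,11])
  i=6: ✓ (witness j=12)

0, 1, 2, 3, 4, 6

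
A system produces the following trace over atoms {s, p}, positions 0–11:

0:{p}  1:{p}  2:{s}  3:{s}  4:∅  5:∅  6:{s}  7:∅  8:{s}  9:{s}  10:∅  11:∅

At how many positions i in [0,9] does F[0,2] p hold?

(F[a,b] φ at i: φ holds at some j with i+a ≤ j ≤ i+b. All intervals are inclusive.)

2

Evaluate at each i in [0,9]:
  i=0: ✓ (witness j=0)
  i=1: ✓ (witness j=1)
  i=2: ✗ (none in [2,4])
  i=3: ✗ (none in [3,5])
  i=4: ✗ (none in [4,6])
  i=5: ✗ (none in [5,7])
  i=6: ✗ (none in [6,8])
  i=7: ✗ (none in [7,9])
  i=8: ✗ (none in [8,10])
  i=9: ✗ (none in [9,11])
Positions where it holds: {0, 1} → 2.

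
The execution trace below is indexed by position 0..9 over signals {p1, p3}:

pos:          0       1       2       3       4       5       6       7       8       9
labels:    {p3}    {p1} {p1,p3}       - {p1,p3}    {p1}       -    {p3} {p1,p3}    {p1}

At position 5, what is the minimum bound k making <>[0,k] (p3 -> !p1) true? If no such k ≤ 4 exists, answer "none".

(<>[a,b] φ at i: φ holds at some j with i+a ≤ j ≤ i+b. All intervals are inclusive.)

Scan j = 5,6,… for (p3 -> !p1):
  j=5: holds
First hit at j=5, so smallest k = 5-5 = 0.

0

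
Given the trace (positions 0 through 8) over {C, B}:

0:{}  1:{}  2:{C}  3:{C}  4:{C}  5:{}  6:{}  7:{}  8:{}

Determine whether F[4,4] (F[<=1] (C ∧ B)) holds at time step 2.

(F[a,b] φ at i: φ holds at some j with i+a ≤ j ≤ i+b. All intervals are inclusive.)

False

Check F[<=1] (C ∧ B) at each j in [6,6]:
  j=6: fails (none in [6,7])
No position in the window satisfies it → formula fails.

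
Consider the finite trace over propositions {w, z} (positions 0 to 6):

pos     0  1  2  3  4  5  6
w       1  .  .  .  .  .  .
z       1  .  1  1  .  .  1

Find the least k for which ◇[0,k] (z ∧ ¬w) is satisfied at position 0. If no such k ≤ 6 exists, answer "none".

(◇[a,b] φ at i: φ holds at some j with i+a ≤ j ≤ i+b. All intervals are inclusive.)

Scan j = 0,1,… for (z ∧ ¬w):
  j=0: fails
  j=1: fails
  j=2: holds
First hit at j=2, so smallest k = 2-0 = 2.

2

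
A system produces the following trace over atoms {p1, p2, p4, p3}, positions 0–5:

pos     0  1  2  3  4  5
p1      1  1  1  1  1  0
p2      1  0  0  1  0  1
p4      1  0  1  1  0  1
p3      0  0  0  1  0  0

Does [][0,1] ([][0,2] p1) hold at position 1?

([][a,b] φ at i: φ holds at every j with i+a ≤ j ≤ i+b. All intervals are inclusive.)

Check [][0,2] p1 at every j in [1,2]:
  j=1: holds on [1,3]
  j=2: holds on [2,4]
All positions satisfy it → formula holds.

Yes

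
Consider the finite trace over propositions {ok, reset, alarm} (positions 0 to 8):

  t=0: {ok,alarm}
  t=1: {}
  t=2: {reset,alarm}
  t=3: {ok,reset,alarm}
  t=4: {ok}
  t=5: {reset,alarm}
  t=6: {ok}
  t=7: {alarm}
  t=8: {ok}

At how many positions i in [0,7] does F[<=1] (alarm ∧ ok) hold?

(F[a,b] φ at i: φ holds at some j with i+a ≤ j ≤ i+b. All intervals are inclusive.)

Evaluate at each i in [0,7]:
  i=0: ✓ (witness j=0)
  i=1: ✗ (none in [1,2])
  i=2: ✓ (witness j=3)
  i=3: ✓ (witness j=3)
  i=4: ✗ (none in [4,5])
  i=5: ✗ (none in [5,6])
  i=6: ✗ (none in [6,7])
  i=7: ✗ (none in [7,8])
Positions where it holds: {0, 2, 3} → 3.

3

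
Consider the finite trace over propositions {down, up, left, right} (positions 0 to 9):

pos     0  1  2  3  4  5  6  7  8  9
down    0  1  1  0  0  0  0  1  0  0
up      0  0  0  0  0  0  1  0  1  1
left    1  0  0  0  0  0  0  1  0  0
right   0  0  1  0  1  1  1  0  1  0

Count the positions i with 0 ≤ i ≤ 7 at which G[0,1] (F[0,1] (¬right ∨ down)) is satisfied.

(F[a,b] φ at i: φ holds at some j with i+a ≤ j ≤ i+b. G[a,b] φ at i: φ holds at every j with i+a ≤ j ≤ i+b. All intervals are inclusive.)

5

Evaluate at each i in [0,7]:
  i=0: ✓ (all of [0,1])
  i=1: ✓ (all of [1,2])
  i=2: ✓ (all of [2,3])
  i=3: ✗ (fails at j=4)
  i=4: ✗ (fails at j=4)
  i=5: ✗ (fails at j=5)
  i=6: ✓ (all of [6,7])
  i=7: ✓ (all of [7,8])
Positions where it holds: {0, 1, 2, 6, 7} → 5.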